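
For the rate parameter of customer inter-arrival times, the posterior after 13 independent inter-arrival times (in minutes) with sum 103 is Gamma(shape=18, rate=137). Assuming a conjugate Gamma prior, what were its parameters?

Gamma(shape=5, rate=34)

For an exponential likelihood with a Gamma(α, β) prior on the rate, n observations with total T give posterior Gamma(α+n, β+T).
So α = 18 − 13 = 5 and β = 137 − 103 = 34.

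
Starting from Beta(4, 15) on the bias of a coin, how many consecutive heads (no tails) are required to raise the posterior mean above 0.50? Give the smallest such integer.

k = 12

After k heads and 0 tails the posterior is Beta(4+k, 15), with mean (4+k)/(4+15+k).
Set (4+k)/(19+k) > 0.50 and solve: k > (0.50·19 − 4)/(1 − 0.50) = 11.000.
The smallest integer exceeding 11.000 is 12.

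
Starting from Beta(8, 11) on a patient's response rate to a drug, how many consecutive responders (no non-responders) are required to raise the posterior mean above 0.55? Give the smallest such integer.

After k responders and 0 non-responders the posterior is Beta(8+k, 11), with mean (8+k)/(8+11+k).
Set (8+k)/(19+k) > 0.55 and solve: k > (0.55·19 − 8)/(1 − 0.55) = 5.444.
The smallest integer exceeding 5.444 is 6.

k = 6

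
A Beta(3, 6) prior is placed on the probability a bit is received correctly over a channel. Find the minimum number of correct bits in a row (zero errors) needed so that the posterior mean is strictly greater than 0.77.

k = 18

After k correct bits and 0 errors the posterior is Beta(3+k, 6), with mean (3+k)/(3+6+k).
Set (3+k)/(9+k) > 0.77 and solve: k > (0.77·9 − 3)/(1 − 0.77) = 17.087.
The smallest integer exceeding 17.087 is 18.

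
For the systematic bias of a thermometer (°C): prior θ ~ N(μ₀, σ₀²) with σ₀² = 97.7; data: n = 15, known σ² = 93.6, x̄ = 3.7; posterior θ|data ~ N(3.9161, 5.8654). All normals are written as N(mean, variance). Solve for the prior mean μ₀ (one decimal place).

With known observation variance, the Normal–Normal posterior has precision τ_n = τ₀ + n/σ² and mean μ_n = (τ₀μ₀ + (n/σ²)x̄)/τ_n.
Here τ₀ = 1/97.7 = 0.010235 and τ_data = 15/93.6 = 0.160256, so τ_n = 0.170491.
Rearranging for μ₀: μ₀ = (μ_n·τ_n − τ_data·x̄)/τ₀ = (3.9161·0.170491 − 0.160256·3.7) / 0.010235 = 0.074713/0.010235 ≈ 7.3.

μ₀ = 7.3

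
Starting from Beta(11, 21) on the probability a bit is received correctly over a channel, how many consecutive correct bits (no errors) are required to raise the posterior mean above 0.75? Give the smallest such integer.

After k correct bits and 0 errors the posterior is Beta(11+k, 21), with mean (11+k)/(11+21+k).
Set (11+k)/(32+k) > 0.75 and solve: k > (0.75·32 − 11)/(1 − 0.75) = 52.000.
The smallest integer exceeding 52.000 is 53, and checking k=53: (64)/(85) = 0.7529 > 0.75.

k = 53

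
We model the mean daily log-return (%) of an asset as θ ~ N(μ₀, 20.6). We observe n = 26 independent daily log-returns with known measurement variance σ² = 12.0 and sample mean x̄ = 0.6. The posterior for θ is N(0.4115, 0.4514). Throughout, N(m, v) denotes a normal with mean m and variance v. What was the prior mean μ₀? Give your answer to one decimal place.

With known observation variance, the Normal–Normal posterior has precision τ_n = τ₀ + n/σ² and mean μ_n = (τ₀μ₀ + (n/σ²)x̄)/τ_n.
Here τ₀ = 1/20.6 = 0.048544 and τ_data = 26/12.0 = 2.166667, so τ_n = 2.215211.
Rearranging for μ₀: μ₀ = (μ_n·τ_n − τ_data·x̄)/τ₀ = (0.4115·2.215211 − 2.166667·0.6) / 0.048544 = -0.388441/0.048544 ≈ -8.0.

μ₀ = -8.0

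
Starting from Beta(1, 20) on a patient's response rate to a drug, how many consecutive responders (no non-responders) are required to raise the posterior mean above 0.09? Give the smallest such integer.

k = 1

After k responders and 0 non-responders the posterior is Beta(1+k, 20), with mean (1+k)/(1+20+k).
Set (1+k)/(21+k) > 0.09 and solve: k > (0.09·21 − 1)/(1 − 0.09) = 0.978.
The smallest integer exceeding 0.978 is 1, and checking k=1: (2)/(22) = 0.0909 > 0.09.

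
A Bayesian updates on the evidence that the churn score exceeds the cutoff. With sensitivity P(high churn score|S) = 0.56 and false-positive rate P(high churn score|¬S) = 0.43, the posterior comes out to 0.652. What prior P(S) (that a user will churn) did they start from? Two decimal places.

P(S) = 0.59

In odds form, posterior odds = prior odds × likelihood ratio, so prior odds = posterior odds ÷ LR.
Posterior odds = 0.652/(1−0.652) = 1.8736. LR = 0.56/0.43 = 1.3023.
Prior odds = 1.8736/1.3023 = 1.4387, so P(S) = 1.4387/(1+1.4387) ≈ 0.59.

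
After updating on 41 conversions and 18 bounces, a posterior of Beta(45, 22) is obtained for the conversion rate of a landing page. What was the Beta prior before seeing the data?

Beta is conjugate to the binomial likelihood: posterior = Beta(a+s, b+f).
Subtract the data counts: 45−41=4, 22−18=4.

Beta(4, 4)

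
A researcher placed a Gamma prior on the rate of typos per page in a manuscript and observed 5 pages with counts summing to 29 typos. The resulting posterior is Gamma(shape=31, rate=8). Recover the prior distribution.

Gamma(shape=2, rate=3)

Gamma–Poisson conjugacy: posterior shape = α + Σxᵢ, posterior rate = β + n.
So α = 31 − 29 = 2 and β = 8 − 5 = 3.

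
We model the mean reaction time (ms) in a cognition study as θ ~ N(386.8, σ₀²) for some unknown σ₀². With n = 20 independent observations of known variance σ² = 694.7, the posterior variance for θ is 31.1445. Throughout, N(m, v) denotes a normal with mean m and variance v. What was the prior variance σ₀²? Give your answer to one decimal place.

Posterior precision equals prior precision plus data precision: 1/σ_n² = 1/σ₀² + n/σ².
So 1/σ₀² = 1/31.1445 − 20/694.7 = 0.032108 − 0.028789 = 0.003319.
Hence σ₀² = 1/0.003319 ≈ 301.3.

σ₀² = 301.3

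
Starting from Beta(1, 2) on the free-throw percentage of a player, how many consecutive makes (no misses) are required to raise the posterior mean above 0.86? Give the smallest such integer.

k = 12

After k makes and 0 misses the posterior is Beta(1+k, 2), with mean (1+k)/(1+2+k).
Set (1+k)/(3+k) > 0.86 and solve: k > (0.86·3 − 1)/(1 − 0.86) = 11.286.
The smallest integer exceeding 11.286 is 12.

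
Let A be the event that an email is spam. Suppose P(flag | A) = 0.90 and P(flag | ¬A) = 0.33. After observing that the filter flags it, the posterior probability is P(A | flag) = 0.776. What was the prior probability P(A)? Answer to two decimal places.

P(A) = 0.56

Bayes' rule in odds form gives O(A|E) = O(A)·[P(E|A)/P(E|¬A)], hence O(A) = O(A|E)/LR.
Posterior odds = 0.776/(1−0.776) = 3.4643. LR = 0.90/0.33 = 2.7273.
Prior odds = 3.4643/2.7273 = 1.2702, so P(A) = 1.2702/(1+1.2702) ≈ 0.56.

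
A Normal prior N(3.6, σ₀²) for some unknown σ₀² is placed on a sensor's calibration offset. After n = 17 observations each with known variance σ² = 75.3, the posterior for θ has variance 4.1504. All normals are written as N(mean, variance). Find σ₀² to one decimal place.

For the Normal–Normal model with known σ², precisions add: τ_n = τ₀ + n/σ².
So 1/σ₀² = 1/4.1504 − 17/75.3 = 0.240941 − 0.225764 = 0.015177.
Hence σ₀² = 1/0.015177 ≈ 65.9.

σ₀² = 65.9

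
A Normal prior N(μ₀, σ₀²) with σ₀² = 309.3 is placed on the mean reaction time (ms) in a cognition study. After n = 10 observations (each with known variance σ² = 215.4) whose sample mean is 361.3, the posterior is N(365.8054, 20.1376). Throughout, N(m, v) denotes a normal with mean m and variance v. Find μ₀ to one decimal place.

The posterior mean is a precision-weighted average: μ_n = (τ₀μ₀ + τ_data·x̄)/(τ₀+τ_data), with τ₀=1/σ₀² and τ_data=n/σ².
Here τ₀ = 1/309.3 = 0.003233 and τ_data = 10/215.4 = 0.046425, so τ_n = 0.049658.
Rearranging for μ₀: μ₀ = (μ_n·τ_n − τ_data·x̄)/τ₀ = (365.8054·0.049658 − 0.046425·361.3) / 0.003233 = 1.391812/0.003233 ≈ 430.5.

μ₀ = 430.5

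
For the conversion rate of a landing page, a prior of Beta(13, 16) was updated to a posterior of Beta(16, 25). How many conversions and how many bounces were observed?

Under Beta–binomial conjugacy the posterior parameters are (a+s, b+f).
So s = 16 − 13 = 3 and f = 25 − 16 = 9.

3 conversions and 9 bounces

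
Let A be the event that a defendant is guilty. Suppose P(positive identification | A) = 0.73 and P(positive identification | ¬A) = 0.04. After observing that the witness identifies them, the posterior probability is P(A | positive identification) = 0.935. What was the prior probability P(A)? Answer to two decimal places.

P(A) = 0.44

In odds form, posterior odds = prior odds × likelihood ratio, so prior odds = posterior odds ÷ LR.
Posterior odds = 0.935/(1−0.935) = 14.3846. LR = 0.73/0.04 = 18.2500.
Prior odds = 14.3846/18.2500 = 0.7882, so P(A) = 0.7882/(1+0.7882) ≈ 0.44.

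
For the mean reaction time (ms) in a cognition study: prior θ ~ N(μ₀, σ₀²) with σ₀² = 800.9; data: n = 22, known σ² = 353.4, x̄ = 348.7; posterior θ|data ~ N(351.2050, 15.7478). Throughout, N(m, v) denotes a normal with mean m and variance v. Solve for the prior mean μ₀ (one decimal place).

With known observation variance, the Normal–Normal posterior has precision τ_n = τ₀ + n/σ² and mean μ_n = (τ₀μ₀ + (n/σ²)x̄)/τ_n.
Here τ₀ = 1/800.9 = 0.001249 and τ_data = 22/353.4 = 0.062252, so τ_n = 0.063501.
Rearranging for μ₀: μ₀ = (μ_n·τ_n − τ_data·x̄)/τ₀ = (351.2050·0.063501 − 0.062252·348.7) / 0.001249 = 0.594596/0.001249 ≈ 476.1.

μ₀ = 476.1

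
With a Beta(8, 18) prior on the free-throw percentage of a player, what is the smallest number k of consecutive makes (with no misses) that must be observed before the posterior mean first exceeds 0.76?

k = 50

After k makes and 0 misses the posterior is Beta(8+k, 18), with mean (8+k)/(8+18+k).
Set (8+k)/(26+k) > 0.76 and solve: k > (0.76·26 − 8)/(1 − 0.76) = 49.000.
The smallest integer exceeding 49.000 is 50.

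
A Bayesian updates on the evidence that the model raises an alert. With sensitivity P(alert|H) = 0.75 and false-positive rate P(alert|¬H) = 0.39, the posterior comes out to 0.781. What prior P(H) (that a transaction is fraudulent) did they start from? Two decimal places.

P(H) = 0.65

In odds form, posterior odds = prior odds × likelihood ratio, so prior odds = posterior odds ÷ LR.
Posterior odds = 0.781/(1−0.781) = 3.5662. LR = 0.75/0.39 = 1.9231.
Prior odds = 3.5662/1.9231 = 1.8544, so P(H) = 1.8544/(1+1.8544) ≈ 0.65.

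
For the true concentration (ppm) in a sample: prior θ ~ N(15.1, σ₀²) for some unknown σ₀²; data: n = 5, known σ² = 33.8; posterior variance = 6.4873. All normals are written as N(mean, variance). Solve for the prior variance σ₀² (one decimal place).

σ₀² = 160.8

Posterior precision equals prior precision plus data precision: 1/σ_n² = 1/σ₀² + n/σ².
So 1/σ₀² = 1/6.4873 − 5/33.8 = 0.154147 − 0.147929 = 0.006218.
Hence σ₀² = 1/0.006218 ≈ 160.8.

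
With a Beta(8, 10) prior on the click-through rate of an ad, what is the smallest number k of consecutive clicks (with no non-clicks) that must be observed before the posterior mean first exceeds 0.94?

k = 149

After k clicks and 0 non-clicks the posterior is Beta(8+k, 10), with mean (8+k)/(8+10+k).
Set (8+k)/(18+k) > 0.94 and solve: k > (0.94·18 − 8)/(1 − 0.94) = 148.667.
The smallest integer exceeding 148.667 is 149, and checking k=149: (157)/(167) = 0.9401 > 0.94.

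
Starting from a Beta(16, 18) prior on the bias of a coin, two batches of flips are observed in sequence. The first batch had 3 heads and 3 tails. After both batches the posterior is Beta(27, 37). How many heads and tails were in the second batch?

Sequential conjugate updates are equivalent to a single update on the pooled data, so total successes = posterior α − prior α and total failures = posterior β − prior β.
Total across both batches: 27−16=11 heads, 37−18=19 tails.
Subtract the first batch: 11−3=8 heads and 19−3=16 tails.

8 heads and 16 tails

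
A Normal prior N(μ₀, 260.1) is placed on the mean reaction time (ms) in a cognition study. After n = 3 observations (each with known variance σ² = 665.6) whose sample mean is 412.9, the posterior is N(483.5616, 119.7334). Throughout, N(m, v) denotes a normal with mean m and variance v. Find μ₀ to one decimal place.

μ₀ = 566.4

With known observation variance, the Normal–Normal posterior has precision τ_n = τ₀ + n/σ² and mean μ_n = (τ₀μ₀ + (n/σ²)x̄)/τ_n.
Here τ₀ = 1/260.1 = 0.003845 and τ_data = 3/665.6 = 0.004507, so τ_n = 0.008352.
Rearranging for μ₀: μ₀ = (μ_n·τ_n − τ_data·x̄)/τ₀ = (483.5616·0.008352 − 0.004507·412.9) / 0.003845 = 2.177766/0.003845 ≈ 566.4.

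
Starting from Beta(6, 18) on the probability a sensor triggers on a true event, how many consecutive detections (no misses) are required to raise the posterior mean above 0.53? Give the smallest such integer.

k = 15

After k detections and 0 misses the posterior is Beta(6+k, 18), with mean (6+k)/(6+18+k).
Set (6+k)/(24+k) > 0.53 and solve: k > (0.53·24 − 6)/(1 − 0.53) = 14.298.
The smallest integer exceeding 14.298 is 15, and checking k=15: (21)/(39) = 0.5385 > 0.53.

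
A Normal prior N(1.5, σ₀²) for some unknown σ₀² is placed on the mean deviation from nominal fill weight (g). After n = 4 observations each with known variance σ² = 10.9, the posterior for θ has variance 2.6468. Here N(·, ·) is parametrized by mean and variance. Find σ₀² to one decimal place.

For the Normal–Normal model with known σ², precisions add: τ_n = τ₀ + n/σ².
So 1/σ₀² = 1/2.6468 − 4/10.9 = 0.377815 − 0.366972 = 0.010843.
Hence σ₀² = 1/0.010843 ≈ 92.2.

σ₀² = 92.2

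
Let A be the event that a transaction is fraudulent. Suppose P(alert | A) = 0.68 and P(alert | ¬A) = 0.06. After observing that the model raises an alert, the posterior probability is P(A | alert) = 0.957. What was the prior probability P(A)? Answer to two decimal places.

In odds form, posterior odds = prior odds × likelihood ratio, so prior odds = posterior odds ÷ LR.
Posterior odds = 0.957/(1−0.957) = 22.2558. LR = 0.68/0.06 = 11.3333.
Prior odds = 22.2558/11.3333 = 1.9638, so P(A) = 1.9638/(1+1.9638) ≈ 0.66.

P(A) = 0.66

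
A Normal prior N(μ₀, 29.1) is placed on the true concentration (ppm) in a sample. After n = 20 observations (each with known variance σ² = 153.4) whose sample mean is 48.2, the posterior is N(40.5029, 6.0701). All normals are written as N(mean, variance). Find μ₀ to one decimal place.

With known observation variance, the Normal–Normal posterior has precision τ_n = τ₀ + n/σ² and mean μ_n = (τ₀μ₀ + (n/σ²)x̄)/τ_n.
Here τ₀ = 1/29.1 = 0.034364 and τ_data = 20/153.4 = 0.130378, so τ_n = 0.164742.
Rearranging for μ₀: μ₀ = (μ_n·τ_n − τ_data·x̄)/τ₀ = (40.5029·0.164742 − 0.130378·48.2) / 0.034364 = 0.388309/0.034364 ≈ 11.3.

μ₀ = 11.3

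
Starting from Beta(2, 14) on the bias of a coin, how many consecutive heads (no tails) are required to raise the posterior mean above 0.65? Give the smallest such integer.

k = 25

After k heads and 0 tails the posterior is Beta(2+k, 14), with mean (2+k)/(2+14+k).
Set (2+k)/(16+k) > 0.65 and solve: k > (0.65·16 − 2)/(1 − 0.65) = 24.000.
The smallest integer exceeding 24.000 is 25, and checking k=25: (27)/(41) = 0.6585 > 0.65.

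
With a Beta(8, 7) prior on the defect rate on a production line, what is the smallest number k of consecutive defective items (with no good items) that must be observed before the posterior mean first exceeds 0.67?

After k defective items and 0 good items the posterior is Beta(8+k, 7), with mean (8+k)/(8+7+k).
Set (8+k)/(15+k) > 0.67 and solve: k > (0.67·15 − 8)/(1 − 0.67) = 6.212.
The smallest integer exceeding 6.212 is 7.

k = 7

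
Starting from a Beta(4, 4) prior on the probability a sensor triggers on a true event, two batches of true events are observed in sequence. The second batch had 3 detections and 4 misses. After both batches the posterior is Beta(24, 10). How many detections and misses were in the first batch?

17 detections and 2 misses

Because Beta–binomial updating is additive in the counts, the combined data contributed (α_post−α_prior, β_post−β_prior) successes and failures.
Total across both batches: 24−4=20 detections, 10−4=6 misses.
Subtract the second batch: 20−3=17 detections and 6−4=2 misses.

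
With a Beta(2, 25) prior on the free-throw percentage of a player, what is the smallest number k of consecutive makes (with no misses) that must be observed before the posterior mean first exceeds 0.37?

After k makes and 0 misses the posterior is Beta(2+k, 25), with mean (2+k)/(2+25+k).
Set (2+k)/(27+k) > 0.37 and solve: k > (0.37·27 − 2)/(1 − 0.37) = 12.683.
The smallest integer exceeding 12.683 is 13.

k = 13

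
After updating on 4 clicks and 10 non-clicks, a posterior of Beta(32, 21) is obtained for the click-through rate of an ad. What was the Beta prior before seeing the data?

Beta(28, 11)

A Beta(α, β) prior with s successes and f failures in binomial data gives a Beta(α+s, β+f) posterior.
So α = 32 − 4 = 28 and β = 21 − 10 = 11.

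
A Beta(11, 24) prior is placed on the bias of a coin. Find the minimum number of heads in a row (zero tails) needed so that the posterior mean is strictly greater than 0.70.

k = 46

After k heads and 0 tails the posterior is Beta(11+k, 24), with mean (11+k)/(11+24+k).
Set (11+k)/(35+k) > 0.70 and solve: k > (0.70·35 − 11)/(1 − 0.70) = 45.000.
The smallest integer exceeding 45.000 is 46, and checking k=46: (57)/(81) = 0.7037 > 0.70.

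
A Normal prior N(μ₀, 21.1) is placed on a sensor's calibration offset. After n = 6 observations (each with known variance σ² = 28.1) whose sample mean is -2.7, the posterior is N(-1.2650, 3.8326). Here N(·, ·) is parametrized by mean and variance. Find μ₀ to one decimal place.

μ₀ = 5.2

With known observation variance, the Normal–Normal posterior has precision τ_n = τ₀ + n/σ² and mean μ_n = (τ₀μ₀ + (n/σ²)x̄)/τ_n.
Here τ₀ = 1/21.1 = 0.047393 and τ_data = 6/28.1 = 0.213523, so τ_n = 0.260916.
Rearranging for μ₀: μ₀ = (μ_n·τ_n − τ_data·x̄)/τ₀ = (-1.2650·0.260916 − 0.213523·-2.7) / 0.047393 = 0.246453/0.047393 ≈ 5.2.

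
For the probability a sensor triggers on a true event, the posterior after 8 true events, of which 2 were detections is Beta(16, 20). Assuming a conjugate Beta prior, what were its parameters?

Beta(14, 14)

A Beta(a, b) prior with s successes and f failures in binomial data gives a Beta(a+s, b+f) posterior.
So a = 16 − 2 = 14 and b = 20 − 6 = 14.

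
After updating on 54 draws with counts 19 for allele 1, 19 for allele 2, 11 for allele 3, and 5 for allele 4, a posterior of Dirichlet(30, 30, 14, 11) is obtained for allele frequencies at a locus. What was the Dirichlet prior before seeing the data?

Dirichlet(11, 11, 3, 6)

For a Dirichlet(α) prior with multinomial counts c, the posterior is Dirichlet(α + c) componentwise.
Subtract each count from the matching posterior parameter: 30−19=11, 30−19=11, 14−11=3, 11−5=6.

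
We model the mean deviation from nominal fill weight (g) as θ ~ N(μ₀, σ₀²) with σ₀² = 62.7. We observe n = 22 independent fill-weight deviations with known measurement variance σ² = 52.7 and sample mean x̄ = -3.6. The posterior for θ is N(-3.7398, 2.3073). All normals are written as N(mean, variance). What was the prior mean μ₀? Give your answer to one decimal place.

The posterior mean is a precision-weighted average: μ_n = (τ₀μ₀ + τ_data·x̄)/(τ₀+τ_data), with τ₀=1/σ₀² and τ_data=n/σ².
Here τ₀ = 1/62.7 = 0.015949 and τ_data = 22/52.7 = 0.417457, so τ_n = 0.433406.
Rearranging for μ₀: μ₀ = (μ_n·τ_n − τ_data·x̄)/τ₀ = (-3.7398·0.433406 − 0.417457·-3.6) / 0.015949 = -0.118007/0.015949 ≈ -7.4.

μ₀ = -7.4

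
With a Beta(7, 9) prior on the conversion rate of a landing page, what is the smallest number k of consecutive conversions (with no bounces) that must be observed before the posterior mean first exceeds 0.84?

k = 41

After k conversions and 0 bounces the posterior is Beta(7+k, 9), with mean (7+k)/(7+9+k).
Set (7+k)/(16+k) > 0.84 and solve: k > (0.84·16 − 7)/(1 − 0.84) = 40.250.
The smallest integer exceeding 40.250 is 41, and checking k=41: (48)/(57) = 0.8421 > 0.84.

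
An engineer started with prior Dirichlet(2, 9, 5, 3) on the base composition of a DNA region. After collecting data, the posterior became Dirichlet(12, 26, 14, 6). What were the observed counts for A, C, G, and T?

counts (10, 17, 9, 3)

For a Dirichlet(α) prior with multinomial counts c, the posterior is Dirichlet(α + c) componentwise.
Counts are posterior − prior componentwise: 12−2=10, 26−9=17, 14−5=9, 6−3=3.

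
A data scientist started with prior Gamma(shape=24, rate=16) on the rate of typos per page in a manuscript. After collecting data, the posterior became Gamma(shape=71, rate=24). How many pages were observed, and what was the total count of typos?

Gamma–Poisson conjugacy: posterior shape = α + Σxᵢ, posterior rate = β + n.
Matching: Σxᵢ = 71 − 24 = 47 and n = 24 − 16 = 8.

n = 8 pages with total 47 typos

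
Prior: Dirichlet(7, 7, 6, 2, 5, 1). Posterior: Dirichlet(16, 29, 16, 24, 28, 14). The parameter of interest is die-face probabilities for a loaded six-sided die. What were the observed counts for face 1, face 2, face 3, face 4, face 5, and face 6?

For a Dirichlet(α) prior with multinomial counts c, the posterior is Dirichlet(α + c) componentwise.
Counts are posterior − prior componentwise: 16−7=9, 29−7=22, 16−6=10, 24−2=22, 28−5=23, 14−1=13.

counts (9, 22, 10, 22, 23, 13)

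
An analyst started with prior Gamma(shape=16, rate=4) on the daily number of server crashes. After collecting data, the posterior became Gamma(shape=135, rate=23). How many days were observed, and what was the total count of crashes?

Gamma–Poisson conjugacy: posterior shape = α + Σxᵢ, posterior rate = β + n.
Matching: Σxᵢ = 135 − 16 = 119 and n = 23 − 4 = 19.

n = 19 days with total 119 crashes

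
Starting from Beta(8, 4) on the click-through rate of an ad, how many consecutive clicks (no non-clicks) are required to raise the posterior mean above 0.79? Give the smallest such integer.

k = 8

After k clicks and 0 non-clicks the posterior is Beta(8+k, 4), with mean (8+k)/(8+4+k).
Set (8+k)/(12+k) > 0.79 and solve: k > (0.79·12 − 8)/(1 − 0.79) = 7.048.
The smallest integer exceeding 7.048 is 8, and checking k=8: (16)/(20) = 0.8000 > 0.79.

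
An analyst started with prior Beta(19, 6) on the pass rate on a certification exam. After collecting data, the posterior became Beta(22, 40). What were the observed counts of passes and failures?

3 passes and 34 failures

Beta is conjugate to the binomial likelihood: posterior = Beta(a+s, b+f).
So s = 22 − 19 = 3 and f = 40 − 6 = 34.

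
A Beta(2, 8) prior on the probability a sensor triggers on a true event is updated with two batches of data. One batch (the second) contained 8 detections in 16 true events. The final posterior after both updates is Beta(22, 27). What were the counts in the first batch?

12 detections and 11 misses

Sequential conjugate updates are equivalent to a single update on the pooled data, so total successes = posterior α − prior α and total failures = posterior β − prior β.
Total across both batches: 22−2=20 detections, 27−8=19 misses.
Subtract the second batch: 20−8=12 detections and 19−8=11 misses.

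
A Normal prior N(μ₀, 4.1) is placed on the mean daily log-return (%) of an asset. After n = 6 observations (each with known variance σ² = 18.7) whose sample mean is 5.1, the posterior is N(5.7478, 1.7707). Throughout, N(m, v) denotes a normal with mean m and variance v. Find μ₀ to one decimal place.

μ₀ = 6.6

With known observation variance, the Normal–Normal posterior has precision τ_n = τ₀ + n/σ² and mean μ_n = (τ₀μ₀ + (n/σ²)x̄)/τ_n.
Here τ₀ = 1/4.1 = 0.243902 and τ_data = 6/18.7 = 0.320856, so τ_n = 0.564758.
Rearranging for μ₀: μ₀ = (μ_n·τ_n − τ_data·x̄)/τ₀ = (5.7478·0.564758 − 0.320856·5.1) / 0.243902 = 1.609750/0.243902 ≈ 6.6.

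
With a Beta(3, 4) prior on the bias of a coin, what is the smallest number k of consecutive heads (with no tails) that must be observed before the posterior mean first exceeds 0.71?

After k heads and 0 tails the posterior is Beta(3+k, 4), with mean (3+k)/(3+4+k).
Set (3+k)/(7+k) > 0.71 and solve: k > (0.71·7 − 3)/(1 − 0.71) = 6.793.
The smallest integer exceeding 6.793 is 7.

k = 7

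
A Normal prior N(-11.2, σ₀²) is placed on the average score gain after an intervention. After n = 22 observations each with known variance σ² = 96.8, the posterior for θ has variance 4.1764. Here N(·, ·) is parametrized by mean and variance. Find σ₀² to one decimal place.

Posterior precision equals prior precision plus data precision: 1/σ_n² = 1/σ₀² + n/σ².
So 1/σ₀² = 1/4.1764 − 22/96.8 = 0.239441 − 0.227273 = 0.012168.
Hence σ₀² = 1/0.012168 ≈ 82.2.

σ₀² = 82.2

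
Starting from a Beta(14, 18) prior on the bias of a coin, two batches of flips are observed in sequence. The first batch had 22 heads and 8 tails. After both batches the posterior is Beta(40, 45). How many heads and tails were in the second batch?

4 heads and 19 tails

Because Beta–binomial updating is additive in the counts, the combined data contributed (α_post−α_prior, β_post−β_prior) successes and failures.
Total across both batches: 40−14=26 heads, 45−18=27 tails.
Subtract the first batch: 26−22=4 heads and 27−8=19 tails.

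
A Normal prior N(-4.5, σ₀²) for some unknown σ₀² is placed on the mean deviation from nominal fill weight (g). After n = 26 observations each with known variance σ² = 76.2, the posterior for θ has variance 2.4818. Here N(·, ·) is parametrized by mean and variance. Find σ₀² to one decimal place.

For the Normal–Normal model with known σ², precisions add: τ_n = τ₀ + n/σ².
So 1/σ₀² = 1/2.4818 − 26/76.2 = 0.402933 − 0.341207 = 0.061726.
Hence σ₀² = 1/0.061726 ≈ 16.2.

σ₀² = 16.2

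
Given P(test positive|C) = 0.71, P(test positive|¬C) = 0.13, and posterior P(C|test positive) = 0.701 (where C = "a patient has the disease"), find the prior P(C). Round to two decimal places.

P(C) = 0.30

In odds form, posterior odds = prior odds × likelihood ratio, so prior odds = posterior odds ÷ LR.
Posterior odds = 0.701/(1−0.701) = 2.3445. LR = 0.71/0.13 = 5.4615.
Prior odds = 2.3445/5.4615 = 0.4293, so P(C) = 0.4293/(1+0.4293) ≈ 0.30.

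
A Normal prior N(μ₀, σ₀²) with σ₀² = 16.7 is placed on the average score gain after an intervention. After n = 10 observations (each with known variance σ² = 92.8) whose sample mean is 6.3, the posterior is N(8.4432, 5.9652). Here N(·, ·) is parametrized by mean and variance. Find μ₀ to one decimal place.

The posterior mean is a precision-weighted average: μ_n = (τ₀μ₀ + τ_data·x̄)/(τ₀+τ_data), with τ₀=1/σ₀² and τ_data=n/σ².
Here τ₀ = 1/16.7 = 0.059880 and τ_data = 10/92.8 = 0.107759, so τ_n = 0.167639.
Rearranging for μ₀: μ₀ = (μ_n·τ_n − τ_data·x̄)/τ₀ = (8.4432·0.167639 − 0.107759·6.3) / 0.059880 = 0.736528/0.059880 ≈ 12.3.

μ₀ = 12.3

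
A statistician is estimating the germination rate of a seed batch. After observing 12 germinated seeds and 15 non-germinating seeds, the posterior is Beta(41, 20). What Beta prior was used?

Beta is conjugate to the binomial likelihood: posterior = Beta(α+s, β+f).
So α = 41 − 12 = 29 and β = 20 − 15 = 5.

Beta(29, 5)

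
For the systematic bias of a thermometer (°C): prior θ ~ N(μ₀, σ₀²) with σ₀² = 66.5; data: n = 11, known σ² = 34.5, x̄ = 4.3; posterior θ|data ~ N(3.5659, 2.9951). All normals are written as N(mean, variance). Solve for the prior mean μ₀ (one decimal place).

The posterior mean is a precision-weighted average: μ_n = (τ₀μ₀ + τ_data·x̄)/(τ₀+τ_data), with τ₀=1/σ₀² and τ_data=n/σ².
Here τ₀ = 1/66.5 = 0.015038 and τ_data = 11/34.5 = 0.318841, so τ_n = 0.333879.
Rearranging for μ₀: μ₀ = (μ_n·τ_n − τ_data·x̄)/τ₀ = (3.5659·0.333879 − 0.318841·4.3) / 0.015038 = -0.180437/0.015038 ≈ -12.0.

μ₀ = -12.0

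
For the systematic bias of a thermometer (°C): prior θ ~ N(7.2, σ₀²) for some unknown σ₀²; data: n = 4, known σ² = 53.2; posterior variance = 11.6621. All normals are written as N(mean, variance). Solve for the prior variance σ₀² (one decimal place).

σ₀² = 94.7

For the Normal–Normal model with known σ², precisions add: τ_n = τ₀ + n/σ².
So 1/σ₀² = 1/11.6621 − 4/53.2 = 0.085748 − 0.075188 = 0.010560.
Hence σ₀² = 1/0.010560 ≈ 94.7.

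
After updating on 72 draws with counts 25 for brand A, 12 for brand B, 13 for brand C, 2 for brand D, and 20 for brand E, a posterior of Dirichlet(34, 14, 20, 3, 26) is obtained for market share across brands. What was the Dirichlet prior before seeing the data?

Dirichlet(9, 2, 7, 1, 6)

For a Dirichlet(α) prior with multinomial counts c, the posterior is Dirichlet(α + c) componentwise.
Subtract each count from the matching posterior parameter: 34−25=9, 14−12=2, 20−13=7, 3−2=1, 26−20=6.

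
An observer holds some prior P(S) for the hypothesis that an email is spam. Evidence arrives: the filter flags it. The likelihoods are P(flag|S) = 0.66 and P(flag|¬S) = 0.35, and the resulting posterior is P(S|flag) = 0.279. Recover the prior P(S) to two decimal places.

P(S) = 0.17

In odds form, posterior odds = prior odds × likelihood ratio, so prior odds = posterior odds ÷ LR.
Posterior odds = 0.279/(1−0.279) = 0.3870. LR = 0.66/0.35 = 1.8857.
Prior odds = 0.3870/1.8857 = 0.2052, so P(S) = 0.2052/(1+0.2052) ≈ 0.17.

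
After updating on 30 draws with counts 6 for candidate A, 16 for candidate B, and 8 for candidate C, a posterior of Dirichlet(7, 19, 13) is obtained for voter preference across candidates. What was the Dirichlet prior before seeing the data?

For a Dirichlet(α) prior with multinomial counts c, the posterior is Dirichlet(α + c) componentwise.
Subtract each count from the matching posterior parameter: 7−6=1, 19−16=3, 13−8=5.

Dirichlet(1, 3, 5)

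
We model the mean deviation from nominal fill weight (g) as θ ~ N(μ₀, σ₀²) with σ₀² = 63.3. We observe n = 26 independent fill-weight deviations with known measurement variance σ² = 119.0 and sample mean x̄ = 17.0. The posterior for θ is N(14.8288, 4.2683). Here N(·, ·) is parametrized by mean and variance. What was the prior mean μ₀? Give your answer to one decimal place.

With known observation variance, the Normal–Normal posterior has precision τ_n = τ₀ + n/σ² and mean μ_n = (τ₀μ₀ + (n/σ²)x̄)/τ_n.
Here τ₀ = 1/63.3 = 0.015798 and τ_data = 26/119.0 = 0.218487, so τ_n = 0.234285.
Rearranging for μ₀: μ₀ = (μ_n·τ_n − τ_data·x̄)/τ₀ = (14.8288·0.234285 − 0.218487·17.0) / 0.015798 = -0.240114/0.015798 ≈ -15.2.

μ₀ = -15.2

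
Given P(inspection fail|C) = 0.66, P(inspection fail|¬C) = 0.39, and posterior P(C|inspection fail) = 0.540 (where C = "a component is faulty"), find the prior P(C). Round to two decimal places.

In odds form, posterior odds = prior odds × likelihood ratio, so prior odds = posterior odds ÷ LR.
Posterior odds = 0.540/(1−0.540) = 1.1739. LR = 0.66/0.39 = 1.6923.
Prior odds = 1.1739/1.6923 = 0.6937, so P(C) = 0.6937/(1+0.6937) ≈ 0.41.

P(C) = 0.41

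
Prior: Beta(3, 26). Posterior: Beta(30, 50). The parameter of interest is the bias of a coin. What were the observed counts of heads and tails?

Beta is conjugate to the binomial likelihood: posterior = Beta(α+s, β+f).
Match parameters: s=30−3=27, f=50−26=24.

27 heads and 24 tails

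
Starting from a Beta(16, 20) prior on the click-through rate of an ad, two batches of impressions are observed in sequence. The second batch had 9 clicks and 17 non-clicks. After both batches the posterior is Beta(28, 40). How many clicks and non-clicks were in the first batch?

Because Beta–binomial updating is additive in the counts, the combined data contributed (α_post−α_prior, β_post−β_prior) successes and failures.
Total across both batches: 28−16=12 clicks, 40−20=20 non-clicks.
Subtract the second batch: 12−9=3 clicks and 20−17=3 non-clicks.

3 clicks and 3 non-clicks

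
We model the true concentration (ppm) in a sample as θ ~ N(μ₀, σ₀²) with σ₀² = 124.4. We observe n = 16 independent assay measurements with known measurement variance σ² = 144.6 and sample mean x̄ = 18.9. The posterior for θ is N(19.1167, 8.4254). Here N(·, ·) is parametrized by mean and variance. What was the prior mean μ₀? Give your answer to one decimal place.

μ₀ = 22.1

With known observation variance, the Normal–Normal posterior has precision τ_n = τ₀ + n/σ² and mean μ_n = (τ₀μ₀ + (n/σ²)x̄)/τ_n.
Here τ₀ = 1/124.4 = 0.008039 and τ_data = 16/144.6 = 0.110650, so τ_n = 0.118689.
Rearranging for μ₀: μ₀ = (μ_n·τ_n − τ_data·x̄)/τ₀ = (19.1167·0.118689 − 0.110650·18.9) / 0.008039 = 0.177657/0.008039 ≈ 22.1.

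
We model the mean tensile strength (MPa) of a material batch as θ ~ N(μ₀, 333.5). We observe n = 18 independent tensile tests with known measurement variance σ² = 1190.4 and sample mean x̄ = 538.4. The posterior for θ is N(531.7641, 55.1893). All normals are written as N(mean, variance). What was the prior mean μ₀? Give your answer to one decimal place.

With known observation variance, the Normal–Normal posterior has precision τ_n = τ₀ + n/σ² and mean μ_n = (τ₀μ₀ + (n/σ²)x̄)/τ_n.
Here τ₀ = 1/333.5 = 0.002999 and τ_data = 18/1190.4 = 0.015121, so τ_n = 0.018120.
Rearranging for μ₀: μ₀ = (μ_n·τ_n − τ_data·x̄)/τ₀ = (531.7641·0.018120 − 0.015121·538.4) / 0.002999 = 1.494419/0.002999 ≈ 498.3.

μ₀ = 498.3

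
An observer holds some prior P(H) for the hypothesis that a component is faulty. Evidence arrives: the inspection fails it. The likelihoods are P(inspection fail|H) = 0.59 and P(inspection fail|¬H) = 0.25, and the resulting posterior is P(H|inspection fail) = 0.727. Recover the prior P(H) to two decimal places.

Bayes' rule in odds form gives O(H|E) = O(H)·[P(E|H)/P(E|¬H)], hence O(H) = O(H|E)/LR.
Posterior odds = 0.727/(1−0.727) = 2.6630. LR = 0.59/0.25 = 2.3600.
Prior odds = 2.6630/2.3600 = 1.1284, so P(H) = 1.1284/(1+1.1284) ≈ 0.53.

P(H) = 0.53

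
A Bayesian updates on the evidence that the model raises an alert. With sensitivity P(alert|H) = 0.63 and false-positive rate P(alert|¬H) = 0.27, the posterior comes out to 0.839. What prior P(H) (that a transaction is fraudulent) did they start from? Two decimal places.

In odds form, posterior odds = prior odds × likelihood ratio, so prior odds = posterior odds ÷ LR.
Posterior odds = 0.839/(1−0.839) = 5.2112. LR = 0.63/0.27 = 2.3333.
Prior odds = 5.2112/2.3333 = 2.2334, so P(H) = 2.2334/(1+2.2334) ≈ 0.69.

P(H) = 0.69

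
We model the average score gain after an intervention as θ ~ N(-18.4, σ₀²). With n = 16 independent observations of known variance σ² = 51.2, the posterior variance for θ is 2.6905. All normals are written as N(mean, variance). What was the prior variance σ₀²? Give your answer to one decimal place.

σ₀² = 16.9

Posterior precision equals prior precision plus data precision: 1/σ_n² = 1/σ₀² + n/σ².
So 1/σ₀² = 1/2.6905 − 16/51.2 = 0.371678 − 0.312500 = 0.059178.
Hence σ₀² = 1/0.059178 ≈ 16.9.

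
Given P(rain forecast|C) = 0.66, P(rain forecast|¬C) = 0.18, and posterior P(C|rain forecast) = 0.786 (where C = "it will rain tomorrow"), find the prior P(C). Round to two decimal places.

P(C) = 0.50

Bayes' rule in odds form gives O(C|E) = O(C)·[P(E|C)/P(E|¬C)], hence O(C) = O(C|E)/LR.
Posterior odds = 0.786/(1−0.786) = 3.6729. LR = 0.66/0.18 = 3.6667.
Prior odds = 3.6729/3.6667 = 1.0017, so P(C) = 1.0017/(1+1.0017) ≈ 0.50.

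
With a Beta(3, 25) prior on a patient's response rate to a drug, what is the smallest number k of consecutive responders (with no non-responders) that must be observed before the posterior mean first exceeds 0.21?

After k responders and 0 non-responders the posterior is Beta(3+k, 25), with mean (3+k)/(3+25+k).
Set (3+k)/(28+k) > 0.21 and solve: k > (0.21·28 − 3)/(1 − 0.21) = 3.646.
The smallest integer exceeding 3.646 is 4.

k = 4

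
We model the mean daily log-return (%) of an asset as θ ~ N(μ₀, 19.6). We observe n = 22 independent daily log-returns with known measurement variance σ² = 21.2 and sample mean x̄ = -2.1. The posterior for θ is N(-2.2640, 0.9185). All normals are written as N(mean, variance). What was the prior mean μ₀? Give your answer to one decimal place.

μ₀ = -5.6

The posterior mean is a precision-weighted average: μ_n = (τ₀μ₀ + τ_data·x̄)/(τ₀+τ_data), with τ₀=1/σ₀² and τ_data=n/σ².
Here τ₀ = 1/19.6 = 0.051020 and τ_data = 22/21.2 = 1.037736, so τ_n = 1.088756.
Rearranging for μ₀: μ₀ = (μ_n·τ_n − τ_data·x̄)/τ₀ = (-2.2640·1.088756 − 1.037736·-2.1) / 0.051020 = -0.285698/0.051020 ≈ -5.6.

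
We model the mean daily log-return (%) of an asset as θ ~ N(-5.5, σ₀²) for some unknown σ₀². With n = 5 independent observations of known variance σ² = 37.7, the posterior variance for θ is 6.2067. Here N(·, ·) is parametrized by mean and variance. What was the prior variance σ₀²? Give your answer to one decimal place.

For the Normal–Normal model with known σ², precisions add: τ_n = τ₀ + n/σ².
So 1/σ₀² = 1/6.2067 − 5/37.7 = 0.161116 − 0.132626 = 0.028490.
Hence σ₀² = 1/0.028490 ≈ 35.1.

σ₀² = 35.1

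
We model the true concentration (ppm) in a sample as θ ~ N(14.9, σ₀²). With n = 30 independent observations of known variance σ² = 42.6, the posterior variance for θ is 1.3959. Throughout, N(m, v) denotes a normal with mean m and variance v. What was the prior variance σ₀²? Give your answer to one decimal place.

Posterior precision equals prior precision plus data precision: 1/σ_n² = 1/σ₀² + n/σ².
So 1/σ₀² = 1/1.3959 − 30/42.6 = 0.716384 − 0.704225 = 0.012159.
Hence σ₀² = 1/0.012159 ≈ 82.2.

σ₀² = 82.2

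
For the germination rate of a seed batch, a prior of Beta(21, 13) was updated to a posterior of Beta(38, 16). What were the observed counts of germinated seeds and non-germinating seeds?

A Beta(α, β) prior with s successes and f failures in binomial data gives a Beta(α+s, β+f) posterior.
Match parameters: s=38−21=17, f=16−13=3.

17 germinated seeds and 3 non-germinating seeds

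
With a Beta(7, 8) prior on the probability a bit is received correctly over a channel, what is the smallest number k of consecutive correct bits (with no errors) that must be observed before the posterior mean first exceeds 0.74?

After k correct bits and 0 errors the posterior is Beta(7+k, 8), with mean (7+k)/(7+8+k).
Set (7+k)/(15+k) > 0.74 and solve: k > (0.74·15 − 7)/(1 − 0.74) = 15.769.
The smallest integer exceeding 15.769 is 16, and checking k=16: (23)/(31) = 0.7419 > 0.74.

k = 16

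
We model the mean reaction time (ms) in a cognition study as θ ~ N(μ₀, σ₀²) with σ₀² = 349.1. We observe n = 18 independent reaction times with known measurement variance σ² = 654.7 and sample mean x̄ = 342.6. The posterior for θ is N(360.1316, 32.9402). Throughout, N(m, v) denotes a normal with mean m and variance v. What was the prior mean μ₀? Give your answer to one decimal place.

The posterior mean is a precision-weighted average: μ_n = (τ₀μ₀ + τ_data·x̄)/(τ₀+τ_data), with τ₀=1/σ₀² and τ_data=n/σ².
Here τ₀ = 1/349.1 = 0.002865 and τ_data = 18/654.7 = 0.027494, so τ_n = 0.030359.
Rearranging for μ₀: μ₀ = (μ_n·τ_n − τ_data·x̄)/τ₀ = (360.1316·0.030359 − 0.027494·342.6) / 0.002865 = 1.513791/0.002865 ≈ 528.4.

μ₀ = 528.4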